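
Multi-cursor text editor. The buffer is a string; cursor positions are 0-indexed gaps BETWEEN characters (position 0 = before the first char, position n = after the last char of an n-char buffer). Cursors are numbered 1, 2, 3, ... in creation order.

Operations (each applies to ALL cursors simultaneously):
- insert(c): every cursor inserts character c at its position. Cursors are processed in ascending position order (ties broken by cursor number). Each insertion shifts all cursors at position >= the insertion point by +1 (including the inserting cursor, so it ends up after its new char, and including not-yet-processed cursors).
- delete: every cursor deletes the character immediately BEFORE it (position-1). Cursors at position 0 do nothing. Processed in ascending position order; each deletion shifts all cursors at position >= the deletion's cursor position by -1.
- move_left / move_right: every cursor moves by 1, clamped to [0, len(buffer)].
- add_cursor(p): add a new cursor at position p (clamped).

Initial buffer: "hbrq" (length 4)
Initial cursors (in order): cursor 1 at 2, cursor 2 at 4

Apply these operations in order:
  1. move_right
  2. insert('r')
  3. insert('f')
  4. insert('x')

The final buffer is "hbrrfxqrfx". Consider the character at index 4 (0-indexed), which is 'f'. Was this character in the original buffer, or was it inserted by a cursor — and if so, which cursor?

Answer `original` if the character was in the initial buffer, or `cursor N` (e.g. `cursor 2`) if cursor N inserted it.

Answer: cursor 1

Derivation:
After op 1 (move_right): buffer="hbrq" (len 4), cursors c1@3 c2@4, authorship ....
After op 2 (insert('r')): buffer="hbrrqr" (len 6), cursors c1@4 c2@6, authorship ...1.2
After op 3 (insert('f')): buffer="hbrrfqrf" (len 8), cursors c1@5 c2@8, authorship ...11.22
After op 4 (insert('x')): buffer="hbrrfxqrfx" (len 10), cursors c1@6 c2@10, authorship ...111.222
Authorship (.=original, N=cursor N): . . . 1 1 1 . 2 2 2
Index 4: author = 1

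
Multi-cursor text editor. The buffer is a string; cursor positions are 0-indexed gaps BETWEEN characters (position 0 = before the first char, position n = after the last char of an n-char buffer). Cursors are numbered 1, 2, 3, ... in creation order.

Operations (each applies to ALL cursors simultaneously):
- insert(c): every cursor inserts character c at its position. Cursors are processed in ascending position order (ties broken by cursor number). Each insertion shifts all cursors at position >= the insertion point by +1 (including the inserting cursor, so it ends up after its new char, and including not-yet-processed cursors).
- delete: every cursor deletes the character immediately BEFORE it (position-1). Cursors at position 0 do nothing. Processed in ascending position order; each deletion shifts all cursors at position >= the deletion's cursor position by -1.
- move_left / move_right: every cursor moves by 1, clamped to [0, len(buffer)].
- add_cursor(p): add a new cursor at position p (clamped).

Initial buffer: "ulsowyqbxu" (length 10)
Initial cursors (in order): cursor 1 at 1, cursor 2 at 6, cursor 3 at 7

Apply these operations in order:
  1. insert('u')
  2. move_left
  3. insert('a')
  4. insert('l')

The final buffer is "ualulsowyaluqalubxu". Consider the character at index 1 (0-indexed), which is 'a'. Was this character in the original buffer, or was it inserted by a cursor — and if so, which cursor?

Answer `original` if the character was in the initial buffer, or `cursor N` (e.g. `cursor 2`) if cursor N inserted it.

After op 1 (insert('u')): buffer="uulsowyuqubxu" (len 13), cursors c1@2 c2@8 c3@10, authorship .1.....2.3...
After op 2 (move_left): buffer="uulsowyuqubxu" (len 13), cursors c1@1 c2@7 c3@9, authorship .1.....2.3...
After op 3 (insert('a')): buffer="uaulsowyauqaubxu" (len 16), cursors c1@2 c2@9 c3@12, authorship .11.....22.33...
After op 4 (insert('l')): buffer="ualulsowyaluqalubxu" (len 19), cursors c1@3 c2@11 c3@15, authorship .111.....222.333...
Authorship (.=original, N=cursor N): . 1 1 1 . . . . . 2 2 2 . 3 3 3 . . .
Index 1: author = 1

Answer: cursor 1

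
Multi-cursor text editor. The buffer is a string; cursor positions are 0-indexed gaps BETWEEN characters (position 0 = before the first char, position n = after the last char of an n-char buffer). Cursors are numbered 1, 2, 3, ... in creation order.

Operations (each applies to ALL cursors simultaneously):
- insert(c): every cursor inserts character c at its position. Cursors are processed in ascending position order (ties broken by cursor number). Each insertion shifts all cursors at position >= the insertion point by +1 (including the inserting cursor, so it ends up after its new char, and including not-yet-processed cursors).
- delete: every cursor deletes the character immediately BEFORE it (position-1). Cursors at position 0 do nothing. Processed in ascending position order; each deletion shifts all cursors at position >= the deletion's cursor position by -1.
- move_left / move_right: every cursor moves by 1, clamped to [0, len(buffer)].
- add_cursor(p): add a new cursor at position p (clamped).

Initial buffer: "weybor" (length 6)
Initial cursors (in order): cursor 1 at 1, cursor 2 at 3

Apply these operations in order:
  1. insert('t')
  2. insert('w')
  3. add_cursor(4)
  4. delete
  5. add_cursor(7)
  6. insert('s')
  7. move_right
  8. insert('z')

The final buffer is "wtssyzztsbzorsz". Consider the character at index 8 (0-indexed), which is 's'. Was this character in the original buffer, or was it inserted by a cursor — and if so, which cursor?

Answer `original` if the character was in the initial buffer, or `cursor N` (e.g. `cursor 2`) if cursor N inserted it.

After op 1 (insert('t')): buffer="wteytbor" (len 8), cursors c1@2 c2@5, authorship .1..2...
After op 2 (insert('w')): buffer="wtweytwbor" (len 10), cursors c1@3 c2@7, authorship .11..22...
After op 3 (add_cursor(4)): buffer="wtweytwbor" (len 10), cursors c1@3 c3@4 c2@7, authorship .11..22...
After op 4 (delete): buffer="wtytbor" (len 7), cursors c1@2 c3@2 c2@4, authorship .1.2...
After op 5 (add_cursor(7)): buffer="wtytbor" (len 7), cursors c1@2 c3@2 c2@4 c4@7, authorship .1.2...
After op 6 (insert('s')): buffer="wtssytsbors" (len 11), cursors c1@4 c3@4 c2@7 c4@11, authorship .113.22...4
After op 7 (move_right): buffer="wtssytsbors" (len 11), cursors c1@5 c3@5 c2@8 c4@11, authorship .113.22...4
After op 8 (insert('z')): buffer="wtssyzztsbzorsz" (len 15), cursors c1@7 c3@7 c2@11 c4@15, authorship .113.1322.2..44
Authorship (.=original, N=cursor N): . 1 1 3 . 1 3 2 2 . 2 . . 4 4
Index 8: author = 2

Answer: cursor 2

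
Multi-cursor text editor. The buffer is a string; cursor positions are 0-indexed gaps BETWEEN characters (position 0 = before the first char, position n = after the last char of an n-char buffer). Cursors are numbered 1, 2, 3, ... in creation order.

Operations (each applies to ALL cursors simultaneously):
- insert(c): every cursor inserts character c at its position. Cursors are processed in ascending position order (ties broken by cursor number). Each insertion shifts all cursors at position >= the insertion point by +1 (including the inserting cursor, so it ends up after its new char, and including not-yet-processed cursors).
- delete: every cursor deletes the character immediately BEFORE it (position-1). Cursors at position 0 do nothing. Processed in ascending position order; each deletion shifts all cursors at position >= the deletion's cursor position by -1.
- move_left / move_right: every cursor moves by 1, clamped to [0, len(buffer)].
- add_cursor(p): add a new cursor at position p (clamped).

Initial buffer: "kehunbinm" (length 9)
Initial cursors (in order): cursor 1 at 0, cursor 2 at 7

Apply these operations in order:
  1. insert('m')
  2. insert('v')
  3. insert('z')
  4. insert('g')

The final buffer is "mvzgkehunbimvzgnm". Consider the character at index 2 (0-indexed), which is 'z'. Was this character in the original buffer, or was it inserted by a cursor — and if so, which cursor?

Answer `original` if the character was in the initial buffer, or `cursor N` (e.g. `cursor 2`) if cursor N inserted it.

Answer: cursor 1

Derivation:
After op 1 (insert('m')): buffer="mkehunbimnm" (len 11), cursors c1@1 c2@9, authorship 1.......2..
After op 2 (insert('v')): buffer="mvkehunbimvnm" (len 13), cursors c1@2 c2@11, authorship 11.......22..
After op 3 (insert('z')): buffer="mvzkehunbimvznm" (len 15), cursors c1@3 c2@13, authorship 111.......222..
After op 4 (insert('g')): buffer="mvzgkehunbimvzgnm" (len 17), cursors c1@4 c2@15, authorship 1111.......2222..
Authorship (.=original, N=cursor N): 1 1 1 1 . . . . . . . 2 2 2 2 . .
Index 2: author = 1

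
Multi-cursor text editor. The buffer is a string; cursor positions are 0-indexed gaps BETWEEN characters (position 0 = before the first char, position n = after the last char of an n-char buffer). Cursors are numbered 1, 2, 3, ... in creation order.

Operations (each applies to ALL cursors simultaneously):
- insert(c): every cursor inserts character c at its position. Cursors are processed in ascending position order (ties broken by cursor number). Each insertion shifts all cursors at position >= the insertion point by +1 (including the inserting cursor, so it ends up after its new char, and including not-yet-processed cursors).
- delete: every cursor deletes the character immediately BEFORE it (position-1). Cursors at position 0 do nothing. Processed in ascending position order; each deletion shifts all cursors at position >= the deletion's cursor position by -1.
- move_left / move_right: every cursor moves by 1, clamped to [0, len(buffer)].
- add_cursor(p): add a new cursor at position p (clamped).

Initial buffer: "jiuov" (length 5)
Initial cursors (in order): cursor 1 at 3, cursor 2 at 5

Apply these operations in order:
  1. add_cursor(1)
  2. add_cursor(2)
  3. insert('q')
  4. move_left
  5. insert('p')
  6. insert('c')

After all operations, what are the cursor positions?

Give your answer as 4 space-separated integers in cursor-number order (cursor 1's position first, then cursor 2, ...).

Answer: 11 16 3 7

Derivation:
After op 1 (add_cursor(1)): buffer="jiuov" (len 5), cursors c3@1 c1@3 c2@5, authorship .....
After op 2 (add_cursor(2)): buffer="jiuov" (len 5), cursors c3@1 c4@2 c1@3 c2@5, authorship .....
After op 3 (insert('q')): buffer="jqiquqovq" (len 9), cursors c3@2 c4@4 c1@6 c2@9, authorship .3.4.1..2
After op 4 (move_left): buffer="jqiquqovq" (len 9), cursors c3@1 c4@3 c1@5 c2@8, authorship .3.4.1..2
After op 5 (insert('p')): buffer="jpqipqupqovpq" (len 13), cursors c3@2 c4@5 c1@8 c2@12, authorship .33.44.11..22
After op 6 (insert('c')): buffer="jpcqipcqupcqovpcq" (len 17), cursors c3@3 c4@7 c1@11 c2@16, authorship .333.444.111..222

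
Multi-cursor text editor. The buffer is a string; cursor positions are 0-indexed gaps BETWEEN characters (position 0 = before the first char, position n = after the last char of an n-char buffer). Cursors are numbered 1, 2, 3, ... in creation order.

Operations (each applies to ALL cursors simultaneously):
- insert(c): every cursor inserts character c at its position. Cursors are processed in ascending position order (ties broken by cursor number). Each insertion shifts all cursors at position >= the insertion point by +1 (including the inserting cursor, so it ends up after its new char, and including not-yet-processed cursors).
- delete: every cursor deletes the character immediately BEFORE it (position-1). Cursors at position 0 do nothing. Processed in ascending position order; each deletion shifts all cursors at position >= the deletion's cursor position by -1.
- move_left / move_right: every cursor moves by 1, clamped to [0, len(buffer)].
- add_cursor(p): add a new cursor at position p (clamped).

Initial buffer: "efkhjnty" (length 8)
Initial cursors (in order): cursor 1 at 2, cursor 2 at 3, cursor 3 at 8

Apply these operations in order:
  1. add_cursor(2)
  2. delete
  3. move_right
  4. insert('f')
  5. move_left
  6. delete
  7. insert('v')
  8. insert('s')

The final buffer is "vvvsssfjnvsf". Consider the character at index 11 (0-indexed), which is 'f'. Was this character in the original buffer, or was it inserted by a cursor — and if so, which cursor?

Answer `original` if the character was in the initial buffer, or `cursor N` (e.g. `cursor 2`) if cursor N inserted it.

Answer: cursor 3

Derivation:
After op 1 (add_cursor(2)): buffer="efkhjnty" (len 8), cursors c1@2 c4@2 c2@3 c3@8, authorship ........
After op 2 (delete): buffer="hjnt" (len 4), cursors c1@0 c2@0 c4@0 c3@4, authorship ....
After op 3 (move_right): buffer="hjnt" (len 4), cursors c1@1 c2@1 c4@1 c3@4, authorship ....
After op 4 (insert('f')): buffer="hfffjntf" (len 8), cursors c1@4 c2@4 c4@4 c3@8, authorship .124...3
After op 5 (move_left): buffer="hfffjntf" (len 8), cursors c1@3 c2@3 c4@3 c3@7, authorship .124...3
After op 6 (delete): buffer="fjnf" (len 4), cursors c1@0 c2@0 c4@0 c3@3, authorship 4..3
After op 7 (insert('v')): buffer="vvvfjnvf" (len 8), cursors c1@3 c2@3 c4@3 c3@7, authorship 1244..33
After op 8 (insert('s')): buffer="vvvsssfjnvsf" (len 12), cursors c1@6 c2@6 c4@6 c3@11, authorship 1241244..333
Authorship (.=original, N=cursor N): 1 2 4 1 2 4 4 . . 3 3 3
Index 11: author = 3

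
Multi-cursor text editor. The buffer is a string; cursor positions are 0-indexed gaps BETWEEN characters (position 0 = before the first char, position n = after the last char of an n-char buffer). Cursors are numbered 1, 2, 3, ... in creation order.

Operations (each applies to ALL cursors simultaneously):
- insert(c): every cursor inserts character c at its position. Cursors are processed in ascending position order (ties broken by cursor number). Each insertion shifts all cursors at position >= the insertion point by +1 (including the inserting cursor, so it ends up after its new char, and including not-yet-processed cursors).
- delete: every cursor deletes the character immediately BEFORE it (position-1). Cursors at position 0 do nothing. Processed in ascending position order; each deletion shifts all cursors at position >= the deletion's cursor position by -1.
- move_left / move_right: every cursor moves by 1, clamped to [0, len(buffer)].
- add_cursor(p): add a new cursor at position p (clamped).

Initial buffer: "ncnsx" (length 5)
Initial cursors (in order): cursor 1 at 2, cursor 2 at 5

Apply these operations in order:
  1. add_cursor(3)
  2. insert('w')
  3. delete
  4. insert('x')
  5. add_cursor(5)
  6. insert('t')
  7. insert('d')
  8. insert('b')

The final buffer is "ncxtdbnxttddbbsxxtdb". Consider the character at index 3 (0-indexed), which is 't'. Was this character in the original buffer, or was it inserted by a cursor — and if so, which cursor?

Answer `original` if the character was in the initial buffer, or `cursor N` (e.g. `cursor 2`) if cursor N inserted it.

After op 1 (add_cursor(3)): buffer="ncnsx" (len 5), cursors c1@2 c3@3 c2@5, authorship .....
After op 2 (insert('w')): buffer="ncwnwsxw" (len 8), cursors c1@3 c3@5 c2@8, authorship ..1.3..2
After op 3 (delete): buffer="ncnsx" (len 5), cursors c1@2 c3@3 c2@5, authorship .....
After op 4 (insert('x')): buffer="ncxnxsxx" (len 8), cursors c1@3 c3@5 c2@8, authorship ..1.3..2
After op 5 (add_cursor(5)): buffer="ncxnxsxx" (len 8), cursors c1@3 c3@5 c4@5 c2@8, authorship ..1.3..2
After op 6 (insert('t')): buffer="ncxtnxttsxxt" (len 12), cursors c1@4 c3@8 c4@8 c2@12, authorship ..11.334..22
After op 7 (insert('d')): buffer="ncxtdnxttddsxxtd" (len 16), cursors c1@5 c3@11 c4@11 c2@16, authorship ..111.33434..222
After op 8 (insert('b')): buffer="ncxtdbnxttddbbsxxtdb" (len 20), cursors c1@6 c3@14 c4@14 c2@20, authorship ..1111.3343434..2222
Authorship (.=original, N=cursor N): . . 1 1 1 1 . 3 3 4 3 4 3 4 . . 2 2 2 2
Index 3: author = 1

Answer: cursor 1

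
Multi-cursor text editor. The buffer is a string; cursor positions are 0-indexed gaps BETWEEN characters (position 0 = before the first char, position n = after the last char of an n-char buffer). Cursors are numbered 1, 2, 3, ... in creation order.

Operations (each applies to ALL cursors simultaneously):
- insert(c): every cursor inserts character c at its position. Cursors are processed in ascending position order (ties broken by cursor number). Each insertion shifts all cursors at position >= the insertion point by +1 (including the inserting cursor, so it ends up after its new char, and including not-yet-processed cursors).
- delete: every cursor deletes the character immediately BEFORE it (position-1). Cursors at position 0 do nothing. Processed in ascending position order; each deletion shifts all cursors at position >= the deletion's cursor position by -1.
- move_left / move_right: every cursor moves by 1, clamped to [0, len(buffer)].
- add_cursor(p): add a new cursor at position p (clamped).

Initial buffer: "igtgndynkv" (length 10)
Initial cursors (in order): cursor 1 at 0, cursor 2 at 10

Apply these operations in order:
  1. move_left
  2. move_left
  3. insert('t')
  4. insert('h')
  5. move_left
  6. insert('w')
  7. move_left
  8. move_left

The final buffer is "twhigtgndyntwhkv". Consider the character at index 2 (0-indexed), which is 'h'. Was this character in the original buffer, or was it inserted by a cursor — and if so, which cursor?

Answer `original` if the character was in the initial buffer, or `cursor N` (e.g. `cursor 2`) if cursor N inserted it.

After op 1 (move_left): buffer="igtgndynkv" (len 10), cursors c1@0 c2@9, authorship ..........
After op 2 (move_left): buffer="igtgndynkv" (len 10), cursors c1@0 c2@8, authorship ..........
After op 3 (insert('t')): buffer="tigtgndyntkv" (len 12), cursors c1@1 c2@10, authorship 1........2..
After op 4 (insert('h')): buffer="thigtgndynthkv" (len 14), cursors c1@2 c2@12, authorship 11........22..
After op 5 (move_left): buffer="thigtgndynthkv" (len 14), cursors c1@1 c2@11, authorship 11........22..
After op 6 (insert('w')): buffer="twhigtgndyntwhkv" (len 16), cursors c1@2 c2@13, authorship 111........222..
After op 7 (move_left): buffer="twhigtgndyntwhkv" (len 16), cursors c1@1 c2@12, authorship 111........222..
After op 8 (move_left): buffer="twhigtgndyntwhkv" (len 16), cursors c1@0 c2@11, authorship 111........222..
Authorship (.=original, N=cursor N): 1 1 1 . . . . . . . . 2 2 2 . .
Index 2: author = 1

Answer: cursor 1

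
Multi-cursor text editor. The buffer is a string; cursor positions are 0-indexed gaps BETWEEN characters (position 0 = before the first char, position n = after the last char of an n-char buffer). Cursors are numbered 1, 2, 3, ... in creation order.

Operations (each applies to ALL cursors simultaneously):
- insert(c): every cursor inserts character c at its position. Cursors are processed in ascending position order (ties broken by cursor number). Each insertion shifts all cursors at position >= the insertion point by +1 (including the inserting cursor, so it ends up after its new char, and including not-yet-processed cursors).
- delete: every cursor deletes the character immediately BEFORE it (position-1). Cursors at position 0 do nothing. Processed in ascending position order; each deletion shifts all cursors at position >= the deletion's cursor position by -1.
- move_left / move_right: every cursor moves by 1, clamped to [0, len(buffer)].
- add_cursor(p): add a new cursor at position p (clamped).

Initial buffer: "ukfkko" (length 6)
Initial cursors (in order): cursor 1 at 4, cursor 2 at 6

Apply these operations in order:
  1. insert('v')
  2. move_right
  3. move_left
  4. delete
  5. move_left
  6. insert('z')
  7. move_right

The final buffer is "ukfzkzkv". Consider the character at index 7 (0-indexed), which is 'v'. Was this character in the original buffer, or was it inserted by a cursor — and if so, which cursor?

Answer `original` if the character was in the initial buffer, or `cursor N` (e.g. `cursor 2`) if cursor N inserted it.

Answer: cursor 2

Derivation:
After op 1 (insert('v')): buffer="ukfkvkov" (len 8), cursors c1@5 c2@8, authorship ....1..2
After op 2 (move_right): buffer="ukfkvkov" (len 8), cursors c1@6 c2@8, authorship ....1..2
After op 3 (move_left): buffer="ukfkvkov" (len 8), cursors c1@5 c2@7, authorship ....1..2
After op 4 (delete): buffer="ukfkkv" (len 6), cursors c1@4 c2@5, authorship .....2
After op 5 (move_left): buffer="ukfkkv" (len 6), cursors c1@3 c2@4, authorship .....2
After op 6 (insert('z')): buffer="ukfzkzkv" (len 8), cursors c1@4 c2@6, authorship ...1.2.2
After op 7 (move_right): buffer="ukfzkzkv" (len 8), cursors c1@5 c2@7, authorship ...1.2.2
Authorship (.=original, N=cursor N): . . . 1 . 2 . 2
Index 7: author = 2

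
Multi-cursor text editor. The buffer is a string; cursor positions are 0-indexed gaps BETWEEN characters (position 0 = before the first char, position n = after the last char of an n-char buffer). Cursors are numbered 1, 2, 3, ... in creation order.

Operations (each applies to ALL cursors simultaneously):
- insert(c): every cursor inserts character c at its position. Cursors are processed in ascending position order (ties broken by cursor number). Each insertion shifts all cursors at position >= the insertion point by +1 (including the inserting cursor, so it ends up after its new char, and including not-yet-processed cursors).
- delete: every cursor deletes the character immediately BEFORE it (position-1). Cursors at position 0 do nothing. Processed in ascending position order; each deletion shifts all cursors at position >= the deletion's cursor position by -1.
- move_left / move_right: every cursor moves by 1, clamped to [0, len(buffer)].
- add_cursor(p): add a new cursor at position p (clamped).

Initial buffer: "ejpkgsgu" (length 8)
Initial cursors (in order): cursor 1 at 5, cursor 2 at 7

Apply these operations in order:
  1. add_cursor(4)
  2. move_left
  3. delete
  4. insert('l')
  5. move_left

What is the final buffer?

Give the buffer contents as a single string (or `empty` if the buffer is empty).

After op 1 (add_cursor(4)): buffer="ejpkgsgu" (len 8), cursors c3@4 c1@5 c2@7, authorship ........
After op 2 (move_left): buffer="ejpkgsgu" (len 8), cursors c3@3 c1@4 c2@6, authorship ........
After op 3 (delete): buffer="ejggu" (len 5), cursors c1@2 c3@2 c2@3, authorship .....
After op 4 (insert('l')): buffer="ejllglgu" (len 8), cursors c1@4 c3@4 c2@6, authorship ..13.2..
After op 5 (move_left): buffer="ejllglgu" (len 8), cursors c1@3 c3@3 c2@5, authorship ..13.2..

Answer: ejllglgu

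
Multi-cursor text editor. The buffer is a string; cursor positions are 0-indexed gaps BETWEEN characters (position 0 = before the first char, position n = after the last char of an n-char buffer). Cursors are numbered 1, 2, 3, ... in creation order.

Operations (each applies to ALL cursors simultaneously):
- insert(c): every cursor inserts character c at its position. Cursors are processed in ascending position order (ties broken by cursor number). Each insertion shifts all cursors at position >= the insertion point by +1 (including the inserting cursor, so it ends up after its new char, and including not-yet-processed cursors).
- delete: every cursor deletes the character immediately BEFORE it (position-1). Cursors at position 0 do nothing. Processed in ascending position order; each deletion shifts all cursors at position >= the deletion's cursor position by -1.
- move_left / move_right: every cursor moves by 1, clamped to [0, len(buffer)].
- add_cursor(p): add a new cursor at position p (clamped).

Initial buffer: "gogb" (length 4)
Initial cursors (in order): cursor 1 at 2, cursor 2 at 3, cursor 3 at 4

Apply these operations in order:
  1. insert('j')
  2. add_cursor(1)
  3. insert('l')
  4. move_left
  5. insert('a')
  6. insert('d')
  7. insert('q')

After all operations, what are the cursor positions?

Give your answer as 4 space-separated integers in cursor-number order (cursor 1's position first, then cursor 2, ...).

After op 1 (insert('j')): buffer="gojgjbj" (len 7), cursors c1@3 c2@5 c3@7, authorship ..1.2.3
After op 2 (add_cursor(1)): buffer="gojgjbj" (len 7), cursors c4@1 c1@3 c2@5 c3@7, authorship ..1.2.3
After op 3 (insert('l')): buffer="glojlgjlbjl" (len 11), cursors c4@2 c1@5 c2@8 c3@11, authorship .4.11.22.33
After op 4 (move_left): buffer="glojlgjlbjl" (len 11), cursors c4@1 c1@4 c2@7 c3@10, authorship .4.11.22.33
After op 5 (insert('a')): buffer="galojalgjalbjal" (len 15), cursors c4@2 c1@6 c2@10 c3@14, authorship .44.111.222.333
After op 6 (insert('d')): buffer="gadlojadlgjadlbjadl" (len 19), cursors c4@3 c1@8 c2@13 c3@18, authorship .444.1111.2222.3333
After op 7 (insert('q')): buffer="gadqlojadqlgjadqlbjadql" (len 23), cursors c4@4 c1@10 c2@16 c3@22, authorship .4444.11111.22222.33333

Answer: 10 16 22 4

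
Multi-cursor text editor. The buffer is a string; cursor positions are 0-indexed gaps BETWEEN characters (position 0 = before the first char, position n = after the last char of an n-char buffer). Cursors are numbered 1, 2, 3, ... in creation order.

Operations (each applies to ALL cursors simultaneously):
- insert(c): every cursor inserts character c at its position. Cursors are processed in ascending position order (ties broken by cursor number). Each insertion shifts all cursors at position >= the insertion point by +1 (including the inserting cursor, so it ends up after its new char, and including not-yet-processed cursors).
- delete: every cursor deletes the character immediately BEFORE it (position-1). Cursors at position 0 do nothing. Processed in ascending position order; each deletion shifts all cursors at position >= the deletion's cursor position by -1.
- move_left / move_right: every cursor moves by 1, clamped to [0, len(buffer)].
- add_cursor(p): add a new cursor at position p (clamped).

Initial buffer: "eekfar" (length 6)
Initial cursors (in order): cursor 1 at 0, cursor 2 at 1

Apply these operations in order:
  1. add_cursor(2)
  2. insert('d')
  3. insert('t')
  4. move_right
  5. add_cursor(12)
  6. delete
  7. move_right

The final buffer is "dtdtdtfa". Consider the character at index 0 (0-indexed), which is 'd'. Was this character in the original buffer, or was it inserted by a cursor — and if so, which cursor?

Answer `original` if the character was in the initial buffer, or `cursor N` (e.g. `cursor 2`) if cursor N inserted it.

Answer: cursor 1

Derivation:
After op 1 (add_cursor(2)): buffer="eekfar" (len 6), cursors c1@0 c2@1 c3@2, authorship ......
After op 2 (insert('d')): buffer="dededkfar" (len 9), cursors c1@1 c2@3 c3@5, authorship 1.2.3....
After op 3 (insert('t')): buffer="dtedtedtkfar" (len 12), cursors c1@2 c2@5 c3@8, authorship 11.22.33....
After op 4 (move_right): buffer="dtedtedtkfar" (len 12), cursors c1@3 c2@6 c3@9, authorship 11.22.33....
After op 5 (add_cursor(12)): buffer="dtedtedtkfar" (len 12), cursors c1@3 c2@6 c3@9 c4@12, authorship 11.22.33....
After op 6 (delete): buffer="dtdtdtfa" (len 8), cursors c1@2 c2@4 c3@6 c4@8, authorship 112233..
After op 7 (move_right): buffer="dtdtdtfa" (len 8), cursors c1@3 c2@5 c3@7 c4@8, authorship 112233..
Authorship (.=original, N=cursor N): 1 1 2 2 3 3 . .
Index 0: author = 1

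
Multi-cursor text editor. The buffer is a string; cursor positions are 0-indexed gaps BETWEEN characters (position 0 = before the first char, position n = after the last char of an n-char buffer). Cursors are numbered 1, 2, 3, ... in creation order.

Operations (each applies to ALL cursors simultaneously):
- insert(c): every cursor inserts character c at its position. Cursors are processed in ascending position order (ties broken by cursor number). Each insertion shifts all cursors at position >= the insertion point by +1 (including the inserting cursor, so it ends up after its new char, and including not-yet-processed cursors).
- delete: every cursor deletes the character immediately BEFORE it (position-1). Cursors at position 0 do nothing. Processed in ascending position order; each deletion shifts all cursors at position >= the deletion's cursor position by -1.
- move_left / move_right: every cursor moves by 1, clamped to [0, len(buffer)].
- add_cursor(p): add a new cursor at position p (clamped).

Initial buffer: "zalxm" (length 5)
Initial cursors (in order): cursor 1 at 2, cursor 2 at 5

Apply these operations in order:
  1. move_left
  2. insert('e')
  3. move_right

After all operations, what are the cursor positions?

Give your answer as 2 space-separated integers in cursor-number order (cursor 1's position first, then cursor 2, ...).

Answer: 3 7

Derivation:
After op 1 (move_left): buffer="zalxm" (len 5), cursors c1@1 c2@4, authorship .....
After op 2 (insert('e')): buffer="zealxem" (len 7), cursors c1@2 c2@6, authorship .1...2.
After op 3 (move_right): buffer="zealxem" (len 7), cursors c1@3 c2@7, authorship .1...2.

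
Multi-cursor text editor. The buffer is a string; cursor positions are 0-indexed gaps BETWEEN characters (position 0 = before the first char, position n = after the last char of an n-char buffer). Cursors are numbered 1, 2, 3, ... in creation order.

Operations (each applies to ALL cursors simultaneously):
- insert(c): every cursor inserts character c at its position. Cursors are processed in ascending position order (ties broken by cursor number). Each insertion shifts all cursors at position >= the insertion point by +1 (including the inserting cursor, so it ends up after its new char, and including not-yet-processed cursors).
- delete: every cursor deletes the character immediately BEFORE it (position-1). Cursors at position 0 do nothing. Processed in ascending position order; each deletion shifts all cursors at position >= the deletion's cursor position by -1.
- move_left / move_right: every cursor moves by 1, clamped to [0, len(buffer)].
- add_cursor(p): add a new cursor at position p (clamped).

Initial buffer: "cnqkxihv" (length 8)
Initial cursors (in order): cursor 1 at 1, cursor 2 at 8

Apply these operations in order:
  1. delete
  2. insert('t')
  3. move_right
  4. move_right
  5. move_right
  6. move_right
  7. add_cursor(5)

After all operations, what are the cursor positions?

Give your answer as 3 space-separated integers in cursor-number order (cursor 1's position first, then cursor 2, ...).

Answer: 5 8 5

Derivation:
After op 1 (delete): buffer="nqkxih" (len 6), cursors c1@0 c2@6, authorship ......
After op 2 (insert('t')): buffer="tnqkxiht" (len 8), cursors c1@1 c2@8, authorship 1......2
After op 3 (move_right): buffer="tnqkxiht" (len 8), cursors c1@2 c2@8, authorship 1......2
After op 4 (move_right): buffer="tnqkxiht" (len 8), cursors c1@3 c2@8, authorship 1......2
After op 5 (move_right): buffer="tnqkxiht" (len 8), cursors c1@4 c2@8, authorship 1......2
After op 6 (move_right): buffer="tnqkxiht" (len 8), cursors c1@5 c2@8, authorship 1......2
After op 7 (add_cursor(5)): buffer="tnqkxiht" (len 8), cursors c1@5 c3@5 c2@8, authorship 1......2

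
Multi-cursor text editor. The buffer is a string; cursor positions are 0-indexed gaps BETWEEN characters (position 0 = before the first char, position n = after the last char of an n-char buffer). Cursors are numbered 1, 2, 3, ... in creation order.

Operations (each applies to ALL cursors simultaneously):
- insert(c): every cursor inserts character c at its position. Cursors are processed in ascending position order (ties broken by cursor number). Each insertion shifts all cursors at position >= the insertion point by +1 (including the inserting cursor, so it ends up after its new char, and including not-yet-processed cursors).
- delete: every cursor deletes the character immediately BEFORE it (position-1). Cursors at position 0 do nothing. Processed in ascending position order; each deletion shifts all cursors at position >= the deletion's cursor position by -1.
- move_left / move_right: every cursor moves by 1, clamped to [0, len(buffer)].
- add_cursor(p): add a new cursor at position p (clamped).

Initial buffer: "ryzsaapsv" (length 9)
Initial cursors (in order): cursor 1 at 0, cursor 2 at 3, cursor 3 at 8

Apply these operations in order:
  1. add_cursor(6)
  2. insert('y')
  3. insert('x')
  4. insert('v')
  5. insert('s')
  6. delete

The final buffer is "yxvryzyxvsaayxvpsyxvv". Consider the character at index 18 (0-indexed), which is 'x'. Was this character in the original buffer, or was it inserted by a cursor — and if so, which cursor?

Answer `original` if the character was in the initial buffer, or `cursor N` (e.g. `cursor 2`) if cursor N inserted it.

Answer: cursor 3

Derivation:
After op 1 (add_cursor(6)): buffer="ryzsaapsv" (len 9), cursors c1@0 c2@3 c4@6 c3@8, authorship .........
After op 2 (insert('y')): buffer="yryzysaaypsyv" (len 13), cursors c1@1 c2@5 c4@9 c3@12, authorship 1...2...4..3.
After op 3 (insert('x')): buffer="yxryzyxsaayxpsyxv" (len 17), cursors c1@2 c2@7 c4@12 c3@16, authorship 11...22...44..33.
After op 4 (insert('v')): buffer="yxvryzyxvsaayxvpsyxvv" (len 21), cursors c1@3 c2@9 c4@15 c3@20, authorship 111...222...444..333.
After op 5 (insert('s')): buffer="yxvsryzyxvssaayxvspsyxvsv" (len 25), cursors c1@4 c2@11 c4@18 c3@24, authorship 1111...2222...4444..3333.
After op 6 (delete): buffer="yxvryzyxvsaayxvpsyxvv" (len 21), cursors c1@3 c2@9 c4@15 c3@20, authorship 111...222...444..333.
Authorship (.=original, N=cursor N): 1 1 1 . . . 2 2 2 . . . 4 4 4 . . 3 3 3 .
Index 18: author = 3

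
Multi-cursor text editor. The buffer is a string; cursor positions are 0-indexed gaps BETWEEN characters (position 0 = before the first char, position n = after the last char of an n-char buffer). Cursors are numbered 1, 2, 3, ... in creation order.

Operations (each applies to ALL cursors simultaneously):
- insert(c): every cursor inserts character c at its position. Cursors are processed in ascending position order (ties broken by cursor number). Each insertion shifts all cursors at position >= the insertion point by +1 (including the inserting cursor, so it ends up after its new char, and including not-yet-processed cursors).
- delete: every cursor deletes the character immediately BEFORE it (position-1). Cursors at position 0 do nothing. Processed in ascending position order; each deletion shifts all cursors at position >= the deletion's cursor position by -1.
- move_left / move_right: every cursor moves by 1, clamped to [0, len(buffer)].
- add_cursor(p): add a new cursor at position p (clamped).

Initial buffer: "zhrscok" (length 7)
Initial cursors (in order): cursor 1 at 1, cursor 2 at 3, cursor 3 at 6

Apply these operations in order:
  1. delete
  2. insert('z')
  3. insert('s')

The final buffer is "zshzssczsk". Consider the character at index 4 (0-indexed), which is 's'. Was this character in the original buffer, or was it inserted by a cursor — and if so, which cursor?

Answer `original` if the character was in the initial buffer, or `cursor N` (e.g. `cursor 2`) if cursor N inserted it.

Answer: cursor 2

Derivation:
After op 1 (delete): buffer="hsck" (len 4), cursors c1@0 c2@1 c3@3, authorship ....
After op 2 (insert('z')): buffer="zhzsczk" (len 7), cursors c1@1 c2@3 c3@6, authorship 1.2..3.
After op 3 (insert('s')): buffer="zshzssczsk" (len 10), cursors c1@2 c2@5 c3@9, authorship 11.22..33.
Authorship (.=original, N=cursor N): 1 1 . 2 2 . . 3 3 .
Index 4: author = 2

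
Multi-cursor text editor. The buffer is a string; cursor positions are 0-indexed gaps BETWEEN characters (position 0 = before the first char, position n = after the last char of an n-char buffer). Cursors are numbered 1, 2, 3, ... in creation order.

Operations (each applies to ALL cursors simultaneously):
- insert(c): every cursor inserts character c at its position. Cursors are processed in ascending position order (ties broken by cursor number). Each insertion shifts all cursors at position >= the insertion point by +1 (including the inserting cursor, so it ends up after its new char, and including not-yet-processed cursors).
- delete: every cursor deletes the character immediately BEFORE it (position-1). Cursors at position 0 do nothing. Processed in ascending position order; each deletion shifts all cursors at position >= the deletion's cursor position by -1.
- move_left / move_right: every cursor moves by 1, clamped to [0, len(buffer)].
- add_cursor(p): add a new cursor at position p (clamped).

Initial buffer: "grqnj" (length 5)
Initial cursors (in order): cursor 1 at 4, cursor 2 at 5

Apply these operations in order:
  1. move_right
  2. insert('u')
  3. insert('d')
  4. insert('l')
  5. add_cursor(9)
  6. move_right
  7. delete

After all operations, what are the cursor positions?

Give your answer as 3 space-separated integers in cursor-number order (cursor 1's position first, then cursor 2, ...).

Answer: 8 8 8

Derivation:
After op 1 (move_right): buffer="grqnj" (len 5), cursors c1@5 c2@5, authorship .....
After op 2 (insert('u')): buffer="grqnjuu" (len 7), cursors c1@7 c2@7, authorship .....12
After op 3 (insert('d')): buffer="grqnjuudd" (len 9), cursors c1@9 c2@9, authorship .....1212
After op 4 (insert('l')): buffer="grqnjuuddll" (len 11), cursors c1@11 c2@11, authorship .....121212
After op 5 (add_cursor(9)): buffer="grqnjuuddll" (len 11), cursors c3@9 c1@11 c2@11, authorship .....121212
After op 6 (move_right): buffer="grqnjuuddll" (len 11), cursors c3@10 c1@11 c2@11, authorship .....121212
After op 7 (delete): buffer="grqnjuud" (len 8), cursors c1@8 c2@8 c3@8, authorship .....121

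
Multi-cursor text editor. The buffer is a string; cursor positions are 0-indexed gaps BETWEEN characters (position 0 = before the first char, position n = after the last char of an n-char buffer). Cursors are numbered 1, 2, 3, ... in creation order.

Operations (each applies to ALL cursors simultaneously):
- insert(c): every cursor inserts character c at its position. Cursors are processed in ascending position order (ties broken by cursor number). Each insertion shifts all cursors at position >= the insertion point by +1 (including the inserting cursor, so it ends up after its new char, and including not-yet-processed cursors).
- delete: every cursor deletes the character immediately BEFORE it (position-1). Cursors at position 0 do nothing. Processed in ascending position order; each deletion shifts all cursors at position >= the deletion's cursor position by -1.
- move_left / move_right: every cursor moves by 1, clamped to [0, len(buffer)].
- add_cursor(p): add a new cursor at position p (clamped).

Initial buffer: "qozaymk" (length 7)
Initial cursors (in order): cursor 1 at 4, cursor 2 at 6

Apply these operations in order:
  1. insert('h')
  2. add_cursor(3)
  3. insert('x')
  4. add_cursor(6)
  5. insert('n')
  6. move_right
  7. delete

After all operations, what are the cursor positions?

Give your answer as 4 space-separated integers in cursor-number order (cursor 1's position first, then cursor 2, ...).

Answer: 8 12 5 7

Derivation:
After op 1 (insert('h')): buffer="qozahymhk" (len 9), cursors c1@5 c2@8, authorship ....1..2.
After op 2 (add_cursor(3)): buffer="qozahymhk" (len 9), cursors c3@3 c1@5 c2@8, authorship ....1..2.
After op 3 (insert('x')): buffer="qozxahxymhxk" (len 12), cursors c3@4 c1@7 c2@11, authorship ...3.11..22.
After op 4 (add_cursor(6)): buffer="qozxahxymhxk" (len 12), cursors c3@4 c4@6 c1@7 c2@11, authorship ...3.11..22.
After op 5 (insert('n')): buffer="qozxnahnxnymhxnk" (len 16), cursors c3@5 c4@8 c1@10 c2@15, authorship ...33.1411..222.
After op 6 (move_right): buffer="qozxnahnxnymhxnk" (len 16), cursors c3@6 c4@9 c1@11 c2@16, authorship ...33.1411..222.
After op 7 (delete): buffer="qozxnhnnmhxn" (len 12), cursors c3@5 c4@7 c1@8 c2@12, authorship ...33141.222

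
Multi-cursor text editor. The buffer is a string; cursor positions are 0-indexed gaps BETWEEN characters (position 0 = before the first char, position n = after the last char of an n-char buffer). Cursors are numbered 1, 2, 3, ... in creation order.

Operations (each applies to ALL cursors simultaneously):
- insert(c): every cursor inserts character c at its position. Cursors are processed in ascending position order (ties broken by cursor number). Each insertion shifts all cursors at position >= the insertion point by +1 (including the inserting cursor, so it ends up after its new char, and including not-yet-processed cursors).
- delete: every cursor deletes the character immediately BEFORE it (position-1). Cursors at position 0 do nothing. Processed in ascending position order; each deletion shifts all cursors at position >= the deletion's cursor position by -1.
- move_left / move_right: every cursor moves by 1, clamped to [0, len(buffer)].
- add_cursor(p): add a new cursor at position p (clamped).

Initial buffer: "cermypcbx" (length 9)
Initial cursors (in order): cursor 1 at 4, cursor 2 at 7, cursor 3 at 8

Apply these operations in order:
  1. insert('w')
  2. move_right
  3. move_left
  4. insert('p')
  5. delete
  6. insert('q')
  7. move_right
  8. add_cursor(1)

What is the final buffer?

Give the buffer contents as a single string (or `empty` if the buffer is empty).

Answer: cermwqypcwqbwqx

Derivation:
After op 1 (insert('w')): buffer="cermwypcwbwx" (len 12), cursors c1@5 c2@9 c3@11, authorship ....1...2.3.
After op 2 (move_right): buffer="cermwypcwbwx" (len 12), cursors c1@6 c2@10 c3@12, authorship ....1...2.3.
After op 3 (move_left): buffer="cermwypcwbwx" (len 12), cursors c1@5 c2@9 c3@11, authorship ....1...2.3.
After op 4 (insert('p')): buffer="cermwpypcwpbwpx" (len 15), cursors c1@6 c2@11 c3@14, authorship ....11...22.33.
After op 5 (delete): buffer="cermwypcwbwx" (len 12), cursors c1@5 c2@9 c3@11, authorship ....1...2.3.
After op 6 (insert('q')): buffer="cermwqypcwqbwqx" (len 15), cursors c1@6 c2@11 c3@14, authorship ....11...22.33.
After op 7 (move_right): buffer="cermwqypcwqbwqx" (len 15), cursors c1@7 c2@12 c3@15, authorship ....11...22.33.
After op 8 (add_cursor(1)): buffer="cermwqypcwqbwqx" (len 15), cursors c4@1 c1@7 c2@12 c3@15, authorship ....11...22.33.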